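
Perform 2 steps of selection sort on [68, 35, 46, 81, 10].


Initial: [68, 35, 46, 81, 10]
Step 1: min=10 at 4
  Swap: [10, 35, 46, 81, 68]
Step 2: min=35 at 1
  Swap: [10, 35, 46, 81, 68]

After 2 steps: [10, 35, 46, 81, 68]


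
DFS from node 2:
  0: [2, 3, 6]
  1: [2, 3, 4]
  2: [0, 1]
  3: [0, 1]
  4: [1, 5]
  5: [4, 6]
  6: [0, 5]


Visit 2, push [1, 0]
Visit 0, push [6, 3]
Visit 3, push [1]
Visit 1, push [4]
Visit 4, push [5]
Visit 5, push [6]
Visit 6, push []

DFS order: [2, 0, 3, 1, 4, 5, 6]


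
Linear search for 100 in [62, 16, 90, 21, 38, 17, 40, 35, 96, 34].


i=0: 62!=100
i=1: 16!=100
i=2: 90!=100
i=3: 21!=100
i=4: 38!=100
i=5: 17!=100
i=6: 40!=100
i=7: 35!=100
i=8: 96!=100
i=9: 34!=100

Not found, 10 comps


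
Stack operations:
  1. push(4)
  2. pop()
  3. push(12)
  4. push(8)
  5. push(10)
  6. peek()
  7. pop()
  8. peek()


push(4) -> [4]
pop()->4, []
push(12) -> [12]
push(8) -> [12, 8]
push(10) -> [12, 8, 10]
peek()->10
pop()->10, [12, 8]
peek()->8

Final stack: [12, 8]


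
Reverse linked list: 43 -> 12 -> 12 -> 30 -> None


Step 1: curr=43, set curr.next=prev(None) | reversed so far: 43
Step 2: curr=12, set curr.next=prev(43) | reversed so far: 12 -> 43
Step 3: curr=12, set curr.next=prev(12) | reversed so far: 12 -> 12 -> 43
Step 4: curr=30, set curr.next=prev(12) | reversed so far: 30 -> 12 -> 12 -> 43

30 -> 12 -> 12 -> 43 -> None


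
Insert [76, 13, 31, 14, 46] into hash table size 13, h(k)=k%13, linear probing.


Insert 76: h=11 -> slot 11
Insert 13: h=0 -> slot 0
Insert 31: h=5 -> slot 5
Insert 14: h=1 -> slot 1
Insert 46: h=7 -> slot 7

Table: [13, 14, None, None, None, 31, None, 46, None, None, None, 76, None]


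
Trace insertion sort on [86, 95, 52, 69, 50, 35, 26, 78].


Initial: [86, 95, 52, 69, 50, 35, 26, 78]
Insert 95: [86, 95, 52, 69, 50, 35, 26, 78]
Insert 52: [52, 86, 95, 69, 50, 35, 26, 78]
Insert 69: [52, 69, 86, 95, 50, 35, 26, 78]
Insert 50: [50, 52, 69, 86, 95, 35, 26, 78]
Insert 35: [35, 50, 52, 69, 86, 95, 26, 78]
Insert 26: [26, 35, 50, 52, 69, 86, 95, 78]
Insert 78: [26, 35, 50, 52, 69, 78, 86, 95]

Sorted: [26, 35, 50, 52, 69, 78, 86, 95]


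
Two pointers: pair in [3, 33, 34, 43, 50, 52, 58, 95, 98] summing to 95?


lo=0(3)+hi=8(98)=101
lo=0(3)+hi=7(95)=98
lo=0(3)+hi=6(58)=61
lo=1(33)+hi=6(58)=91
lo=2(34)+hi=6(58)=92
lo=3(43)+hi=6(58)=101
lo=3(43)+hi=5(52)=95

Yes: 43+52=95


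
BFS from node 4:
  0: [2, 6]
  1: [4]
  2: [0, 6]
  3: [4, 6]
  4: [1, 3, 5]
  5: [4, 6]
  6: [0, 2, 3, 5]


Visit 4, enqueue [1, 3, 5]
Visit 1, enqueue []
Visit 3, enqueue [6]
Visit 5, enqueue []
Visit 6, enqueue [0, 2]
Visit 0, enqueue []
Visit 2, enqueue []

BFS order: [4, 1, 3, 5, 6, 0, 2]


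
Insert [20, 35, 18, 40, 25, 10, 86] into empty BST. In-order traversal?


Insert 20: root
Insert 35: R from 20
Insert 18: L from 20
Insert 40: R from 20 -> R from 35
Insert 25: R from 20 -> L from 35
Insert 10: L from 20 -> L from 18
Insert 86: R from 20 -> R from 35 -> R from 40

In-order: [10, 18, 20, 25, 35, 40, 86]


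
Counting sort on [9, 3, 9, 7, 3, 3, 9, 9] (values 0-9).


Input: [9, 3, 9, 7, 3, 3, 9, 9]
Counts: [0, 0, 0, 3, 0, 0, 0, 1, 0, 4]

Sorted: [3, 3, 3, 7, 9, 9, 9, 9]


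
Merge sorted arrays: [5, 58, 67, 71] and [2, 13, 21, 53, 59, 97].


Take 2 from B
Take 5 from A
Take 13 from B
Take 21 from B
Take 53 from B
Take 58 from A
Take 59 from B
Take 67 from A
Take 71 from A

Merged: [2, 5, 13, 21, 53, 58, 59, 67, 71, 97]


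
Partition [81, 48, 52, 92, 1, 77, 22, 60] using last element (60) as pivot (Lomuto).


Pivot: 60
  48 <= 60: swap -> [48, 81, 52, 92, 1, 77, 22, 60]
  52 <= 60: swap -> [48, 52, 81, 92, 1, 77, 22, 60]
  1 <= 60: swap -> [48, 52, 1, 92, 81, 77, 22, 60]
  22 <= 60: swap -> [48, 52, 1, 22, 81, 77, 92, 60]
Place pivot at 4: [48, 52, 1, 22, 60, 77, 92, 81]

Partitioned: [48, 52, 1, 22, 60, 77, 92, 81]


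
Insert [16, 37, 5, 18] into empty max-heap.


Insert 16: [16]
Insert 37: [37, 16]
Insert 5: [37, 16, 5]
Insert 18: [37, 18, 5, 16]

Final heap: [37, 18, 5, 16]


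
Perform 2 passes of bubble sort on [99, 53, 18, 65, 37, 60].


Initial: [99, 53, 18, 65, 37, 60]
Pass 1: [53, 18, 65, 37, 60, 99] (5 swaps)
Pass 2: [18, 53, 37, 60, 65, 99] (3 swaps)

After 2 passes: [18, 53, 37, 60, 65, 99]


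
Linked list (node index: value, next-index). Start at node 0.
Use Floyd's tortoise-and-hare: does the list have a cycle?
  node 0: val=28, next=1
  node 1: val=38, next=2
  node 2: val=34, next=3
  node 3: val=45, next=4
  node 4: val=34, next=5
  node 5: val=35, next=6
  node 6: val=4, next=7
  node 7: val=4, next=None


Floyd's tortoise (slow, +1) and hare (fast, +2):
  init: slow=0, fast=0
  step 1: slow=1, fast=2
  step 2: slow=2, fast=4
  step 3: slow=3, fast=6
  step 4: fast 6->7->None, no cycle

Cycle: no


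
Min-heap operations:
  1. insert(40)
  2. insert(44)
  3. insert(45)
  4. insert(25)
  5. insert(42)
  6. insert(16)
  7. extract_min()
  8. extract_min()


insert(40) -> [40]
insert(44) -> [40, 44]
insert(45) -> [40, 44, 45]
insert(25) -> [25, 40, 45, 44]
insert(42) -> [25, 40, 45, 44, 42]
insert(16) -> [16, 40, 25, 44, 42, 45]
extract_min()->16, [25, 40, 45, 44, 42]
extract_min()->25, [40, 42, 45, 44]

Final heap: [40, 42, 45, 44]


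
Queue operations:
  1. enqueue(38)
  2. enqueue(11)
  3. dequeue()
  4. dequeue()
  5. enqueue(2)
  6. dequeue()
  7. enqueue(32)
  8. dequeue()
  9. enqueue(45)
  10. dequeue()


enqueue(38) -> [38]
enqueue(11) -> [38, 11]
dequeue()->38, [11]
dequeue()->11, []
enqueue(2) -> [2]
dequeue()->2, []
enqueue(32) -> [32]
dequeue()->32, []
enqueue(45) -> [45]
dequeue()->45, []

Final queue: []


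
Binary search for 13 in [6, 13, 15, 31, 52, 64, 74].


Step 1: lo=0, hi=6, mid=3, val=31
Step 2: lo=0, hi=2, mid=1, val=13

Found at index 1


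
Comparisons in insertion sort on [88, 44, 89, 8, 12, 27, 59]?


Algorithm: insertion sort
Input: [88, 44, 89, 8, 12, 27, 59]
Sorted: [8, 12, 27, 44, 59, 88, 89]

16


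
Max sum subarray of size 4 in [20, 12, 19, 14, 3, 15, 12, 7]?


[0:4]: 65
[1:5]: 48
[2:6]: 51
[3:7]: 44
[4:8]: 37

Max: 65 at [0:4]


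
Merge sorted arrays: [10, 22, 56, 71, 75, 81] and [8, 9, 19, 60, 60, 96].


Take 8 from B
Take 9 from B
Take 10 from A
Take 19 from B
Take 22 from A
Take 56 from A
Take 60 from B
Take 60 from B
Take 71 from A
Take 75 from A
Take 81 from A

Merged: [8, 9, 10, 19, 22, 56, 60, 60, 71, 75, 81, 96]


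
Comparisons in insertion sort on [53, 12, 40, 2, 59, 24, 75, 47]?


Algorithm: insertion sort
Input: [53, 12, 40, 2, 59, 24, 75, 47]
Sorted: [2, 12, 24, 40, 47, 53, 59, 75]

16


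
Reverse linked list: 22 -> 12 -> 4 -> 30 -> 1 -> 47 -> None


Step 1: curr=22, set curr.next=prev(None) | reversed so far: 22
Step 2: curr=12, set curr.next=prev(22) | reversed so far: 12 -> 22
Step 3: curr=4, set curr.next=prev(12) | reversed so far: 4 -> 12 -> 22
Step 4: curr=30, set curr.next=prev(4) | reversed so far: 30 -> 4 -> 12 -> 22
Step 5: curr=1, set curr.next=prev(30) | reversed so far: 1 -> 30 -> 4 -> 12 -> 22
Step 6: curr=47, set curr.next=prev(1) | reversed so far: 47 -> 1 -> 30 -> 4 -> 12 -> 22

47 -> 1 -> 30 -> 4 -> 12 -> 22 -> None


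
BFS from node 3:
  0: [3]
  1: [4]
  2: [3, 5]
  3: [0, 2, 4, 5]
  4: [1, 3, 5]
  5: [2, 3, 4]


Visit 3, enqueue [0, 2, 4, 5]
Visit 0, enqueue []
Visit 2, enqueue []
Visit 4, enqueue [1]
Visit 5, enqueue []
Visit 1, enqueue []

BFS order: [3, 0, 2, 4, 5, 1]


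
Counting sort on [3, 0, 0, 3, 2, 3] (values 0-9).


Input: [3, 0, 0, 3, 2, 3]
Counts: [2, 0, 1, 3, 0, 0, 0, 0, 0, 0]

Sorted: [0, 0, 2, 3, 3, 3]


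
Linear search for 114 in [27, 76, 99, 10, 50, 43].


i=0: 27!=114
i=1: 76!=114
i=2: 99!=114
i=3: 10!=114
i=4: 50!=114
i=5: 43!=114

Not found, 6 comps


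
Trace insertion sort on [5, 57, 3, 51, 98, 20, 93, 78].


Initial: [5, 57, 3, 51, 98, 20, 93, 78]
Insert 57: [5, 57, 3, 51, 98, 20, 93, 78]
Insert 3: [3, 5, 57, 51, 98, 20, 93, 78]
Insert 51: [3, 5, 51, 57, 98, 20, 93, 78]
Insert 98: [3, 5, 51, 57, 98, 20, 93, 78]
Insert 20: [3, 5, 20, 51, 57, 98, 93, 78]
Insert 93: [3, 5, 20, 51, 57, 93, 98, 78]
Insert 78: [3, 5, 20, 51, 57, 78, 93, 98]

Sorted: [3, 5, 20, 51, 57, 78, 93, 98]


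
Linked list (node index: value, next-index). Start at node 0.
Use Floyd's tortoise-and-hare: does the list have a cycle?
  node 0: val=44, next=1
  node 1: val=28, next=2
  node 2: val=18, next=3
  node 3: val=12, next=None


Floyd's tortoise (slow, +1) and hare (fast, +2):
  init: slow=0, fast=0
  step 1: slow=1, fast=2
  step 2: fast 2->3->None, no cycle

Cycle: no


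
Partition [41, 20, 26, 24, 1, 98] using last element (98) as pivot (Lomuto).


Pivot: 98
  41 <= 98: advance i (no swap)
  20 <= 98: advance i (no swap)
  26 <= 98: advance i (no swap)
  24 <= 98: advance i (no swap)
  1 <= 98: advance i (no swap)
Place pivot at 5: [41, 20, 26, 24, 1, 98]

Partitioned: [41, 20, 26, 24, 1, 98]


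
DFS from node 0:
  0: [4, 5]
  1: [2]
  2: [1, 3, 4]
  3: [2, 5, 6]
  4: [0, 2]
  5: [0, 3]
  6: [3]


Visit 0, push [5, 4]
Visit 4, push [2]
Visit 2, push [3, 1]
Visit 1, push []
Visit 3, push [6, 5]
Visit 5, push []
Visit 6, push []

DFS order: [0, 4, 2, 1, 3, 5, 6]


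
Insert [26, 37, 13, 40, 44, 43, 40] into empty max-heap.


Insert 26: [26]
Insert 37: [37, 26]
Insert 13: [37, 26, 13]
Insert 40: [40, 37, 13, 26]
Insert 44: [44, 40, 13, 26, 37]
Insert 43: [44, 40, 43, 26, 37, 13]
Insert 40: [44, 40, 43, 26, 37, 13, 40]

Final heap: [44, 40, 43, 26, 37, 13, 40]


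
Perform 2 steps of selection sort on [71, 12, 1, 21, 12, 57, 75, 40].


Initial: [71, 12, 1, 21, 12, 57, 75, 40]
Step 1: min=1 at 2
  Swap: [1, 12, 71, 21, 12, 57, 75, 40]
Step 2: min=12 at 1
  Swap: [1, 12, 71, 21, 12, 57, 75, 40]

After 2 steps: [1, 12, 71, 21, 12, 57, 75, 40]


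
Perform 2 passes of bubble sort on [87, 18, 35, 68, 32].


Initial: [87, 18, 35, 68, 32]
Pass 1: [18, 35, 68, 32, 87] (4 swaps)
Pass 2: [18, 35, 32, 68, 87] (1 swaps)

After 2 passes: [18, 35, 32, 68, 87]


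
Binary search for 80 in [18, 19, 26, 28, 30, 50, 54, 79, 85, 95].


Step 1: lo=0, hi=9, mid=4, val=30
Step 2: lo=5, hi=9, mid=7, val=79
Step 3: lo=8, hi=9, mid=8, val=85

Not found


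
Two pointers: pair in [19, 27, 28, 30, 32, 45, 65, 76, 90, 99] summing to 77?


lo=0(19)+hi=9(99)=118
lo=0(19)+hi=8(90)=109
lo=0(19)+hi=7(76)=95
lo=0(19)+hi=6(65)=84
lo=0(19)+hi=5(45)=64
lo=1(27)+hi=5(45)=72
lo=2(28)+hi=5(45)=73
lo=3(30)+hi=5(45)=75
lo=4(32)+hi=5(45)=77

Yes: 32+45=77


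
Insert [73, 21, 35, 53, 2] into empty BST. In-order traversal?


Insert 73: root
Insert 21: L from 73
Insert 35: L from 73 -> R from 21
Insert 53: L from 73 -> R from 21 -> R from 35
Insert 2: L from 73 -> L from 21

In-order: [2, 21, 35, 53, 73]


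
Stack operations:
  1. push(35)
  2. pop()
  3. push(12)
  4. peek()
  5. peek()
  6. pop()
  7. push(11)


push(35) -> [35]
pop()->35, []
push(12) -> [12]
peek()->12
peek()->12
pop()->12, []
push(11) -> [11]

Final stack: [11]


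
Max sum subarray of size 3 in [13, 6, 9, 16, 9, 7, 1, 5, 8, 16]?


[0:3]: 28
[1:4]: 31
[2:5]: 34
[3:6]: 32
[4:7]: 17
[5:8]: 13
[6:9]: 14
[7:10]: 29

Max: 34 at [2:5]


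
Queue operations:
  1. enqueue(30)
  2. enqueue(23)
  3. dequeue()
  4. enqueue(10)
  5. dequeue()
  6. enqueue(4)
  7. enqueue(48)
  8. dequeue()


enqueue(30) -> [30]
enqueue(23) -> [30, 23]
dequeue()->30, [23]
enqueue(10) -> [23, 10]
dequeue()->23, [10]
enqueue(4) -> [10, 4]
enqueue(48) -> [10, 4, 48]
dequeue()->10, [4, 48]

Final queue: [4, 48]


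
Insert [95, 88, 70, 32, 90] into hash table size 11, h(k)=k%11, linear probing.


Insert 95: h=7 -> slot 7
Insert 88: h=0 -> slot 0
Insert 70: h=4 -> slot 4
Insert 32: h=10 -> slot 10
Insert 90: h=2 -> slot 2

Table: [88, None, 90, None, 70, None, None, 95, None, None, 32]


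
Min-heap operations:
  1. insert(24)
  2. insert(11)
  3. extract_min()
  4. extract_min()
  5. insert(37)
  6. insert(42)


insert(24) -> [24]
insert(11) -> [11, 24]
extract_min()->11, [24]
extract_min()->24, []
insert(37) -> [37]
insert(42) -> [37, 42]

Final heap: [37, 42]


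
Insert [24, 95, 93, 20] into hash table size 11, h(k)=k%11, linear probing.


Insert 24: h=2 -> slot 2
Insert 95: h=7 -> slot 7
Insert 93: h=5 -> slot 5
Insert 20: h=9 -> slot 9

Table: [None, None, 24, None, None, 93, None, 95, None, 20, None]


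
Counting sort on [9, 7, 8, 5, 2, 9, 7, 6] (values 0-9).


Input: [9, 7, 8, 5, 2, 9, 7, 6]
Counts: [0, 0, 1, 0, 0, 1, 1, 2, 1, 2]

Sorted: [2, 5, 6, 7, 7, 8, 9, 9]


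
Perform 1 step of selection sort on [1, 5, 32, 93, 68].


Initial: [1, 5, 32, 93, 68]
Step 1: min=1 at 0
  Swap: [1, 5, 32, 93, 68]

After 1 step: [1, 5, 32, 93, 68]


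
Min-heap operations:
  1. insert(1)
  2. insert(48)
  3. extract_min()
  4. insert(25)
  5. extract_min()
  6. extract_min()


insert(1) -> [1]
insert(48) -> [1, 48]
extract_min()->1, [48]
insert(25) -> [25, 48]
extract_min()->25, [48]
extract_min()->48, []

Final heap: []


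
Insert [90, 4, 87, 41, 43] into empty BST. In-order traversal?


Insert 90: root
Insert 4: L from 90
Insert 87: L from 90 -> R from 4
Insert 41: L from 90 -> R from 4 -> L from 87
Insert 43: L from 90 -> R from 4 -> L from 87 -> R from 41

In-order: [4, 41, 43, 87, 90]


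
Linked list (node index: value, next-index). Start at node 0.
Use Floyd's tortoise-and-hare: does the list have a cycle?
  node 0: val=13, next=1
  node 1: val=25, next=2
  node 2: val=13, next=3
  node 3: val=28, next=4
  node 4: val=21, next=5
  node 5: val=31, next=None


Floyd's tortoise (slow, +1) and hare (fast, +2):
  init: slow=0, fast=0
  step 1: slow=1, fast=2
  step 2: slow=2, fast=4
  step 3: fast 4->5->None, no cycle

Cycle: no


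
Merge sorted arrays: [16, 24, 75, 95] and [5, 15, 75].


Take 5 from B
Take 15 from B
Take 16 from A
Take 24 from A
Take 75 from A
Take 75 from B

Merged: [5, 15, 16, 24, 75, 75, 95]


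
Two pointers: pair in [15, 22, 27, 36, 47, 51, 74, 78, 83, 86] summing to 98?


lo=0(15)+hi=9(86)=101
lo=0(15)+hi=8(83)=98

Yes: 15+83=98


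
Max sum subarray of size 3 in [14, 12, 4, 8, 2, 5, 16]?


[0:3]: 30
[1:4]: 24
[2:5]: 14
[3:6]: 15
[4:7]: 23

Max: 30 at [0:3]


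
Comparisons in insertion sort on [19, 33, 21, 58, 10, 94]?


Algorithm: insertion sort
Input: [19, 33, 21, 58, 10, 94]
Sorted: [10, 19, 21, 33, 58, 94]

9


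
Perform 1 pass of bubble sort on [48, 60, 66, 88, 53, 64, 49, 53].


Initial: [48, 60, 66, 88, 53, 64, 49, 53]
Pass 1: [48, 60, 66, 53, 64, 49, 53, 88] (4 swaps)

After 1 pass: [48, 60, 66, 53, 64, 49, 53, 88]


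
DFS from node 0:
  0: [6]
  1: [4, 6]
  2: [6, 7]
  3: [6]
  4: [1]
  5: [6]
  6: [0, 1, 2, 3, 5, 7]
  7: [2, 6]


Visit 0, push [6]
Visit 6, push [7, 5, 3, 2, 1]
Visit 1, push [4]
Visit 4, push []
Visit 2, push [7]
Visit 7, push []
Visit 3, push []
Visit 5, push []

DFS order: [0, 6, 1, 4, 2, 7, 3, 5]


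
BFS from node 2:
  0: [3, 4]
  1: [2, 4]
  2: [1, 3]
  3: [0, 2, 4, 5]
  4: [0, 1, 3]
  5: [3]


Visit 2, enqueue [1, 3]
Visit 1, enqueue [4]
Visit 3, enqueue [0, 5]
Visit 4, enqueue []
Visit 0, enqueue []
Visit 5, enqueue []

BFS order: [2, 1, 3, 4, 0, 5]


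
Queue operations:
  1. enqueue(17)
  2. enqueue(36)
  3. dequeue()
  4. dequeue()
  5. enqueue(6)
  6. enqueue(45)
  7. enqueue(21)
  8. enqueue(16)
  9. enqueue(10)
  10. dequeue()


enqueue(17) -> [17]
enqueue(36) -> [17, 36]
dequeue()->17, [36]
dequeue()->36, []
enqueue(6) -> [6]
enqueue(45) -> [6, 45]
enqueue(21) -> [6, 45, 21]
enqueue(16) -> [6, 45, 21, 16]
enqueue(10) -> [6, 45, 21, 16, 10]
dequeue()->6, [45, 21, 16, 10]

Final queue: [45, 21, 16, 10]


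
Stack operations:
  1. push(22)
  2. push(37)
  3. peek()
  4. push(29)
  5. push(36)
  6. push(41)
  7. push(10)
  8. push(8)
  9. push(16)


push(22) -> [22]
push(37) -> [22, 37]
peek()->37
push(29) -> [22, 37, 29]
push(36) -> [22, 37, 29, 36]
push(41) -> [22, 37, 29, 36, 41]
push(10) -> [22, 37, 29, 36, 41, 10]
push(8) -> [22, 37, 29, 36, 41, 10, 8]
push(16) -> [22, 37, 29, 36, 41, 10, 8, 16]

Final stack: [22, 37, 29, 36, 41, 10, 8, 16]


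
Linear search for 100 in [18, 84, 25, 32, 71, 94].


i=0: 18!=100
i=1: 84!=100
i=2: 25!=100
i=3: 32!=100
i=4: 71!=100
i=5: 94!=100

Not found, 6 comps


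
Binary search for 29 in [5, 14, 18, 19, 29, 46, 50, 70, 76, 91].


Step 1: lo=0, hi=9, mid=4, val=29

Found at index 4


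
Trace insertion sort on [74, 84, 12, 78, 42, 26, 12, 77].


Initial: [74, 84, 12, 78, 42, 26, 12, 77]
Insert 84: [74, 84, 12, 78, 42, 26, 12, 77]
Insert 12: [12, 74, 84, 78, 42, 26, 12, 77]
Insert 78: [12, 74, 78, 84, 42, 26, 12, 77]
Insert 42: [12, 42, 74, 78, 84, 26, 12, 77]
Insert 26: [12, 26, 42, 74, 78, 84, 12, 77]
Insert 12: [12, 12, 26, 42, 74, 78, 84, 77]
Insert 77: [12, 12, 26, 42, 74, 77, 78, 84]

Sorted: [12, 12, 26, 42, 74, 77, 78, 84]


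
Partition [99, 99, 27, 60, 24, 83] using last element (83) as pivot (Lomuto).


Pivot: 83
  27 <= 83: swap -> [27, 99, 99, 60, 24, 83]
  60 <= 83: swap -> [27, 60, 99, 99, 24, 83]
  24 <= 83: swap -> [27, 60, 24, 99, 99, 83]
Place pivot at 3: [27, 60, 24, 83, 99, 99]

Partitioned: [27, 60, 24, 83, 99, 99]


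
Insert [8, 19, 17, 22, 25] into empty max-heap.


Insert 8: [8]
Insert 19: [19, 8]
Insert 17: [19, 8, 17]
Insert 22: [22, 19, 17, 8]
Insert 25: [25, 22, 17, 8, 19]

Final heap: [25, 22, 17, 8, 19]


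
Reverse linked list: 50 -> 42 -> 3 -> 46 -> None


Step 1: curr=50, set curr.next=prev(None) | reversed so far: 50
Step 2: curr=42, set curr.next=prev(50) | reversed so far: 42 -> 50
Step 3: curr=3, set curr.next=prev(42) | reversed so far: 3 -> 42 -> 50
Step 4: curr=46, set curr.next=prev(3) | reversed so far: 46 -> 3 -> 42 -> 50

46 -> 3 -> 42 -> 50 -> None


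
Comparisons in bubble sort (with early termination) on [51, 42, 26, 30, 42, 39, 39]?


Algorithm: bubble sort (with early termination)
Input: [51, 42, 26, 30, 42, 39, 39]
Sorted: [26, 30, 39, 39, 42, 42, 51]

18


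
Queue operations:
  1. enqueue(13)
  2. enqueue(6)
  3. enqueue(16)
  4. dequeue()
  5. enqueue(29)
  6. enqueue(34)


enqueue(13) -> [13]
enqueue(6) -> [13, 6]
enqueue(16) -> [13, 6, 16]
dequeue()->13, [6, 16]
enqueue(29) -> [6, 16, 29]
enqueue(34) -> [6, 16, 29, 34]

Final queue: [6, 16, 29, 34]


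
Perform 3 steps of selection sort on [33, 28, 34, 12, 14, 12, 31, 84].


Initial: [33, 28, 34, 12, 14, 12, 31, 84]
Step 1: min=12 at 3
  Swap: [12, 28, 34, 33, 14, 12, 31, 84]
Step 2: min=12 at 5
  Swap: [12, 12, 34, 33, 14, 28, 31, 84]
Step 3: min=14 at 4
  Swap: [12, 12, 14, 33, 34, 28, 31, 84]

After 3 steps: [12, 12, 14, 33, 34, 28, 31, 84]


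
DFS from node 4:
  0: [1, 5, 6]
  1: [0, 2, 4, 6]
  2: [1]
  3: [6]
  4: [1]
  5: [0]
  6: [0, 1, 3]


Visit 4, push [1]
Visit 1, push [6, 2, 0]
Visit 0, push [6, 5]
Visit 5, push []
Visit 6, push [3]
Visit 3, push []
Visit 2, push []

DFS order: [4, 1, 0, 5, 6, 3, 2]


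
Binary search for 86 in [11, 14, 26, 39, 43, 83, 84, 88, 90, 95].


Step 1: lo=0, hi=9, mid=4, val=43
Step 2: lo=5, hi=9, mid=7, val=88
Step 3: lo=5, hi=6, mid=5, val=83
Step 4: lo=6, hi=6, mid=6, val=84

Not found


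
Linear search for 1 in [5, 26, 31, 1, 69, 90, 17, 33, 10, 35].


i=0: 5!=1
i=1: 26!=1
i=2: 31!=1
i=3: 1==1 found!

Found at 3, 4 comps


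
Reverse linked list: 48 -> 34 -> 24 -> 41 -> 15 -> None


Step 1: curr=48, set curr.next=prev(None) | reversed so far: 48
Step 2: curr=34, set curr.next=prev(48) | reversed so far: 34 -> 48
Step 3: curr=24, set curr.next=prev(34) | reversed so far: 24 -> 34 -> 48
Step 4: curr=41, set curr.next=prev(24) | reversed so far: 41 -> 24 -> 34 -> 48
Step 5: curr=15, set curr.next=prev(41) | reversed so far: 15 -> 41 -> 24 -> 34 -> 48

15 -> 41 -> 24 -> 34 -> 48 -> None


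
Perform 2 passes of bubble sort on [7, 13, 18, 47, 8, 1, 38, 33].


Initial: [7, 13, 18, 47, 8, 1, 38, 33]
Pass 1: [7, 13, 18, 8, 1, 38, 33, 47] (4 swaps)
Pass 2: [7, 13, 8, 1, 18, 33, 38, 47] (3 swaps)

After 2 passes: [7, 13, 8, 1, 18, 33, 38, 47]


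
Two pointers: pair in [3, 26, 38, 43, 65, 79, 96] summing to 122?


lo=0(3)+hi=6(96)=99
lo=1(26)+hi=6(96)=122

Yes: 26+96=122


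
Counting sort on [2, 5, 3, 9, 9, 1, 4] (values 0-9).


Input: [2, 5, 3, 9, 9, 1, 4]
Counts: [0, 1, 1, 1, 1, 1, 0, 0, 0, 2]

Sorted: [1, 2, 3, 4, 5, 9, 9]


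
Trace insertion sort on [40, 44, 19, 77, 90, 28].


Initial: [40, 44, 19, 77, 90, 28]
Insert 44: [40, 44, 19, 77, 90, 28]
Insert 19: [19, 40, 44, 77, 90, 28]
Insert 77: [19, 40, 44, 77, 90, 28]
Insert 90: [19, 40, 44, 77, 90, 28]
Insert 28: [19, 28, 40, 44, 77, 90]

Sorted: [19, 28, 40, 44, 77, 90]


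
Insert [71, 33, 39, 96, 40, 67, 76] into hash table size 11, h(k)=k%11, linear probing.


Insert 71: h=5 -> slot 5
Insert 33: h=0 -> slot 0
Insert 39: h=6 -> slot 6
Insert 96: h=8 -> slot 8
Insert 40: h=7 -> slot 7
Insert 67: h=1 -> slot 1
Insert 76: h=10 -> slot 10

Table: [33, 67, None, None, None, 71, 39, 40, 96, None, 76]


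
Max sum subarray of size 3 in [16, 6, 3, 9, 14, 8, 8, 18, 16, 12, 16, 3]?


[0:3]: 25
[1:4]: 18
[2:5]: 26
[3:6]: 31
[4:7]: 30
[5:8]: 34
[6:9]: 42
[7:10]: 46
[8:11]: 44
[9:12]: 31

Max: 46 at [7:10]


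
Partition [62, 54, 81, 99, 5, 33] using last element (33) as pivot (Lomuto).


Pivot: 33
  5 <= 33: swap -> [5, 54, 81, 99, 62, 33]
Place pivot at 1: [5, 33, 81, 99, 62, 54]

Partitioned: [5, 33, 81, 99, 62, 54]


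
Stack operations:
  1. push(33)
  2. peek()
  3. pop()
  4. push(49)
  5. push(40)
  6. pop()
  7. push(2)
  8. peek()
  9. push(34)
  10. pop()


push(33) -> [33]
peek()->33
pop()->33, []
push(49) -> [49]
push(40) -> [49, 40]
pop()->40, [49]
push(2) -> [49, 2]
peek()->2
push(34) -> [49, 2, 34]
pop()->34, [49, 2]

Final stack: [49, 2]


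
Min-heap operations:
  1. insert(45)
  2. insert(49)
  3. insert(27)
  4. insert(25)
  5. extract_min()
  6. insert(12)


insert(45) -> [45]
insert(49) -> [45, 49]
insert(27) -> [27, 49, 45]
insert(25) -> [25, 27, 45, 49]
extract_min()->25, [27, 49, 45]
insert(12) -> [12, 27, 45, 49]

Final heap: [12, 27, 45, 49]


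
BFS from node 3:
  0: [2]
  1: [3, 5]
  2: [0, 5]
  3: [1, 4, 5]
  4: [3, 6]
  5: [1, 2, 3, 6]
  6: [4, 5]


Visit 3, enqueue [1, 4, 5]
Visit 1, enqueue []
Visit 4, enqueue [6]
Visit 5, enqueue [2]
Visit 6, enqueue []
Visit 2, enqueue [0]
Visit 0, enqueue []

BFS order: [3, 1, 4, 5, 6, 2, 0]


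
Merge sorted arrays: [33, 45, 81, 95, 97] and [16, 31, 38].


Take 16 from B
Take 31 from B
Take 33 from A
Take 38 from B

Merged: [16, 31, 33, 38, 45, 81, 95, 97]


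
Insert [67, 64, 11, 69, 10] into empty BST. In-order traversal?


Insert 67: root
Insert 64: L from 67
Insert 11: L from 67 -> L from 64
Insert 69: R from 67
Insert 10: L from 67 -> L from 64 -> L from 11

In-order: [10, 11, 64, 67, 69]


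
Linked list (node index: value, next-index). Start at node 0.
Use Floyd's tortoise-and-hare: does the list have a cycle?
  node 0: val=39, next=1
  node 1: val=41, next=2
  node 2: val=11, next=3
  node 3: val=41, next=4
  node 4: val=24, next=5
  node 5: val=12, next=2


Floyd's tortoise (slow, +1) and hare (fast, +2):
  init: slow=0, fast=0
  step 1: slow=1, fast=2
  step 2: slow=2, fast=4
  step 3: slow=3, fast=2
  step 4: slow=4, fast=4
  slow == fast at node 4: cycle detected

Cycle: yes


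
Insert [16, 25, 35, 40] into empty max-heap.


Insert 16: [16]
Insert 25: [25, 16]
Insert 35: [35, 16, 25]
Insert 40: [40, 35, 25, 16]

Final heap: [40, 35, 25, 16]


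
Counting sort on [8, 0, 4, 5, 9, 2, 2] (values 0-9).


Input: [8, 0, 4, 5, 9, 2, 2]
Counts: [1, 0, 2, 0, 1, 1, 0, 0, 1, 1]

Sorted: [0, 2, 2, 4, 5, 8, 9]


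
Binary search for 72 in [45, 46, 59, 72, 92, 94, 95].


Step 1: lo=0, hi=6, mid=3, val=72

Found at index 3


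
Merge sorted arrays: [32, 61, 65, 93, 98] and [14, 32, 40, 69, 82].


Take 14 from B
Take 32 from A
Take 32 from B
Take 40 from B
Take 61 from A
Take 65 from A
Take 69 from B
Take 82 from B

Merged: [14, 32, 32, 40, 61, 65, 69, 82, 93, 98]


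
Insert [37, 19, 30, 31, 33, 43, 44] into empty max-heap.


Insert 37: [37]
Insert 19: [37, 19]
Insert 30: [37, 19, 30]
Insert 31: [37, 31, 30, 19]
Insert 33: [37, 33, 30, 19, 31]
Insert 43: [43, 33, 37, 19, 31, 30]
Insert 44: [44, 33, 43, 19, 31, 30, 37]

Final heap: [44, 33, 43, 19, 31, 30, 37]


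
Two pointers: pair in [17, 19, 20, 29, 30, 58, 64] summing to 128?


lo=0(17)+hi=6(64)=81
lo=1(19)+hi=6(64)=83
lo=2(20)+hi=6(64)=84
lo=3(29)+hi=6(64)=93
lo=4(30)+hi=6(64)=94
lo=5(58)+hi=6(64)=122

No pair found


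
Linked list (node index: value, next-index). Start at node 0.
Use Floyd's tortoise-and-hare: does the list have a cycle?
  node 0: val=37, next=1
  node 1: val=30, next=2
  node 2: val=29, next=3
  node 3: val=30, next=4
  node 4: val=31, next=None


Floyd's tortoise (slow, +1) and hare (fast, +2):
  init: slow=0, fast=0
  step 1: slow=1, fast=2
  step 2: slow=2, fast=4
  step 3: fast -> None, no cycle

Cycle: no


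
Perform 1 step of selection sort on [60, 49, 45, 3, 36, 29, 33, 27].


Initial: [60, 49, 45, 3, 36, 29, 33, 27]
Step 1: min=3 at 3
  Swap: [3, 49, 45, 60, 36, 29, 33, 27]

After 1 step: [3, 49, 45, 60, 36, 29, 33, 27]


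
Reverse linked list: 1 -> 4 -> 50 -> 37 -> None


Step 1: curr=1, set curr.next=prev(None) | reversed so far: 1
Step 2: curr=4, set curr.next=prev(1) | reversed so far: 4 -> 1
Step 3: curr=50, set curr.next=prev(4) | reversed so far: 50 -> 4 -> 1
Step 4: curr=37, set curr.next=prev(50) | reversed so far: 37 -> 50 -> 4 -> 1

37 -> 50 -> 4 -> 1 -> None


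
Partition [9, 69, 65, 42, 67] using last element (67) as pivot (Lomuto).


Pivot: 67
  9 <= 67: advance i (no swap)
  65 <= 67: swap -> [9, 65, 69, 42, 67]
  42 <= 67: swap -> [9, 65, 42, 69, 67]
Place pivot at 3: [9, 65, 42, 67, 69]

Partitioned: [9, 65, 42, 67, 69]


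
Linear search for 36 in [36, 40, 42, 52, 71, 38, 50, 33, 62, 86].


i=0: 36==36 found!

Found at 0, 1 comps


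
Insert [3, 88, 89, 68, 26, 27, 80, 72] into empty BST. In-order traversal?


Insert 3: root
Insert 88: R from 3
Insert 89: R from 3 -> R from 88
Insert 68: R from 3 -> L from 88
Insert 26: R from 3 -> L from 88 -> L from 68
Insert 27: R from 3 -> L from 88 -> L from 68 -> R from 26
Insert 80: R from 3 -> L from 88 -> R from 68
Insert 72: R from 3 -> L from 88 -> R from 68 -> L from 80

In-order: [3, 26, 27, 68, 72, 80, 88, 89]


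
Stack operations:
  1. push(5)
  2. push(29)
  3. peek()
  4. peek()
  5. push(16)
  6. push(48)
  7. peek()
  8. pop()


push(5) -> [5]
push(29) -> [5, 29]
peek()->29
peek()->29
push(16) -> [5, 29, 16]
push(48) -> [5, 29, 16, 48]
peek()->48
pop()->48, [5, 29, 16]

Final stack: [5, 29, 16]


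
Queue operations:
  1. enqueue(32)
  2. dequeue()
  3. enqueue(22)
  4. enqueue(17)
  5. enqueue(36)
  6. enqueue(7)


enqueue(32) -> [32]
dequeue()->32, []
enqueue(22) -> [22]
enqueue(17) -> [22, 17]
enqueue(36) -> [22, 17, 36]
enqueue(7) -> [22, 17, 36, 7]

Final queue: [22, 17, 36, 7]


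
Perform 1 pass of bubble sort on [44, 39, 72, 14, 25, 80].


Initial: [44, 39, 72, 14, 25, 80]
Pass 1: [39, 44, 14, 25, 72, 80] (3 swaps)

After 1 pass: [39, 44, 14, 25, 72, 80]


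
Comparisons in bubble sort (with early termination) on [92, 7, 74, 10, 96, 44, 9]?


Algorithm: bubble sort (with early termination)
Input: [92, 7, 74, 10, 96, 44, 9]
Sorted: [7, 9, 10, 44, 74, 92, 96]

21


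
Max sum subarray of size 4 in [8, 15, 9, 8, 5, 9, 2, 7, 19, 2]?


[0:4]: 40
[1:5]: 37
[2:6]: 31
[3:7]: 24
[4:8]: 23
[5:9]: 37
[6:10]: 30

Max: 40 at [0:4]


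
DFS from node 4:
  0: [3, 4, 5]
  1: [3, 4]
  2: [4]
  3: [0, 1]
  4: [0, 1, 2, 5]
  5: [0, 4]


Visit 4, push [5, 2, 1, 0]
Visit 0, push [5, 3]
Visit 3, push [1]
Visit 1, push []
Visit 5, push []
Visit 2, push []

DFS order: [4, 0, 3, 1, 5, 2]


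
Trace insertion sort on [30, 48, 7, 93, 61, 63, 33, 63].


Initial: [30, 48, 7, 93, 61, 63, 33, 63]
Insert 48: [30, 48, 7, 93, 61, 63, 33, 63]
Insert 7: [7, 30, 48, 93, 61, 63, 33, 63]
Insert 93: [7, 30, 48, 93, 61, 63, 33, 63]
Insert 61: [7, 30, 48, 61, 93, 63, 33, 63]
Insert 63: [7, 30, 48, 61, 63, 93, 33, 63]
Insert 33: [7, 30, 33, 48, 61, 63, 93, 63]
Insert 63: [7, 30, 33, 48, 61, 63, 63, 93]

Sorted: [7, 30, 33, 48, 61, 63, 63, 93]


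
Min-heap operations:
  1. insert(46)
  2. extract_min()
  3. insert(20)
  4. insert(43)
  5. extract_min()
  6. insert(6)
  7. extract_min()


insert(46) -> [46]
extract_min()->46, []
insert(20) -> [20]
insert(43) -> [20, 43]
extract_min()->20, [43]
insert(6) -> [6, 43]
extract_min()->6, [43]

Final heap: [43]


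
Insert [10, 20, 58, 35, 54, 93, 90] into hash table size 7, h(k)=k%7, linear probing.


Insert 10: h=3 -> slot 3
Insert 20: h=6 -> slot 6
Insert 58: h=2 -> slot 2
Insert 35: h=0 -> slot 0
Insert 54: h=5 -> slot 5
Insert 93: h=2, 2 probes -> slot 4
Insert 90: h=6, 2 probes -> slot 1

Table: [35, 90, 58, 10, 93, 54, 20]


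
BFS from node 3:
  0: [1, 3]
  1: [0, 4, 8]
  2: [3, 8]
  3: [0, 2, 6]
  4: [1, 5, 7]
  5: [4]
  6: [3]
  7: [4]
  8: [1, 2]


Visit 3, enqueue [0, 2, 6]
Visit 0, enqueue [1]
Visit 2, enqueue [8]
Visit 6, enqueue []
Visit 1, enqueue [4]
Visit 8, enqueue []
Visit 4, enqueue [5, 7]
Visit 5, enqueue []
Visit 7, enqueue []

BFS order: [3, 0, 2, 6, 1, 8, 4, 5, 7]


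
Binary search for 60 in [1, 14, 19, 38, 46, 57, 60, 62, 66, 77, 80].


Step 1: lo=0, hi=10, mid=5, val=57
Step 2: lo=6, hi=10, mid=8, val=66
Step 3: lo=6, hi=7, mid=6, val=60

Found at index 6


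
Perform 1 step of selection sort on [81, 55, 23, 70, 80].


Initial: [81, 55, 23, 70, 80]
Step 1: min=23 at 2
  Swap: [23, 55, 81, 70, 80]

After 1 step: [23, 55, 81, 70, 80]


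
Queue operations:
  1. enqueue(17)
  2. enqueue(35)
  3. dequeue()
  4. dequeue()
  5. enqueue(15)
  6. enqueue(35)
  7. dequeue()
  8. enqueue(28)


enqueue(17) -> [17]
enqueue(35) -> [17, 35]
dequeue()->17, [35]
dequeue()->35, []
enqueue(15) -> [15]
enqueue(35) -> [15, 35]
dequeue()->15, [35]
enqueue(28) -> [35, 28]

Final queue: [35, 28]


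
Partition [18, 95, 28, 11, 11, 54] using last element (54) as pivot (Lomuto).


Pivot: 54
  18 <= 54: advance i (no swap)
  28 <= 54: swap -> [18, 28, 95, 11, 11, 54]
  11 <= 54: swap -> [18, 28, 11, 95, 11, 54]
  11 <= 54: swap -> [18, 28, 11, 11, 95, 54]
Place pivot at 4: [18, 28, 11, 11, 54, 95]

Partitioned: [18, 28, 11, 11, 54, 95]


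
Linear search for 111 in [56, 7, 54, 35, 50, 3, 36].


i=0: 56!=111
i=1: 7!=111
i=2: 54!=111
i=3: 35!=111
i=4: 50!=111
i=5: 3!=111
i=6: 36!=111

Not found, 7 comps


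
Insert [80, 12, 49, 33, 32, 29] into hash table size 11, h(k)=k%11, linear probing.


Insert 80: h=3 -> slot 3
Insert 12: h=1 -> slot 1
Insert 49: h=5 -> slot 5
Insert 33: h=0 -> slot 0
Insert 32: h=10 -> slot 10
Insert 29: h=7 -> slot 7

Table: [33, 12, None, 80, None, 49, None, 29, None, None, 32]


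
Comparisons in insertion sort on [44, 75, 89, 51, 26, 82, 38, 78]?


Algorithm: insertion sort
Input: [44, 75, 89, 51, 26, 82, 38, 78]
Sorted: [26, 38, 44, 51, 75, 78, 82, 89]

20


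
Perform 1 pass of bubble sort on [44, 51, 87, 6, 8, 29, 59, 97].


Initial: [44, 51, 87, 6, 8, 29, 59, 97]
Pass 1: [44, 51, 6, 8, 29, 59, 87, 97] (4 swaps)

After 1 pass: [44, 51, 6, 8, 29, 59, 87, 97]


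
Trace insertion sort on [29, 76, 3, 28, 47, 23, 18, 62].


Initial: [29, 76, 3, 28, 47, 23, 18, 62]
Insert 76: [29, 76, 3, 28, 47, 23, 18, 62]
Insert 3: [3, 29, 76, 28, 47, 23, 18, 62]
Insert 28: [3, 28, 29, 76, 47, 23, 18, 62]
Insert 47: [3, 28, 29, 47, 76, 23, 18, 62]
Insert 23: [3, 23, 28, 29, 47, 76, 18, 62]
Insert 18: [3, 18, 23, 28, 29, 47, 76, 62]
Insert 62: [3, 18, 23, 28, 29, 47, 62, 76]

Sorted: [3, 18, 23, 28, 29, 47, 62, 76]


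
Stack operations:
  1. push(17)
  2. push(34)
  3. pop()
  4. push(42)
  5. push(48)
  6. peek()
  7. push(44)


push(17) -> [17]
push(34) -> [17, 34]
pop()->34, [17]
push(42) -> [17, 42]
push(48) -> [17, 42, 48]
peek()->48
push(44) -> [17, 42, 48, 44]

Final stack: [17, 42, 48, 44]


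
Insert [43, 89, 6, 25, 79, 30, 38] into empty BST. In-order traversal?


Insert 43: root
Insert 89: R from 43
Insert 6: L from 43
Insert 25: L from 43 -> R from 6
Insert 79: R from 43 -> L from 89
Insert 30: L from 43 -> R from 6 -> R from 25
Insert 38: L from 43 -> R from 6 -> R from 25 -> R from 30

In-order: [6, 25, 30, 38, 43, 79, 89]


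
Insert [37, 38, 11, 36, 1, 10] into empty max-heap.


Insert 37: [37]
Insert 38: [38, 37]
Insert 11: [38, 37, 11]
Insert 36: [38, 37, 11, 36]
Insert 1: [38, 37, 11, 36, 1]
Insert 10: [38, 37, 11, 36, 1, 10]

Final heap: [38, 37, 11, 36, 1, 10]


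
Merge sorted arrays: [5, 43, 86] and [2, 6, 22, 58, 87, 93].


Take 2 from B
Take 5 from A
Take 6 from B
Take 22 from B
Take 43 from A
Take 58 from B
Take 86 from A

Merged: [2, 5, 6, 22, 43, 58, 86, 87, 93]


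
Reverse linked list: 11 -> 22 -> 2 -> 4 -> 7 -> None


Step 1: curr=11, set curr.next=prev(None) | reversed so far: 11
Step 2: curr=22, set curr.next=prev(11) | reversed so far: 22 -> 11
Step 3: curr=2, set curr.next=prev(22) | reversed so far: 2 -> 22 -> 11
Step 4: curr=4, set curr.next=prev(2) | reversed so far: 4 -> 2 -> 22 -> 11
Step 5: curr=7, set curr.next=prev(4) | reversed so far: 7 -> 4 -> 2 -> 22 -> 11

7 -> 4 -> 2 -> 22 -> 11 -> None


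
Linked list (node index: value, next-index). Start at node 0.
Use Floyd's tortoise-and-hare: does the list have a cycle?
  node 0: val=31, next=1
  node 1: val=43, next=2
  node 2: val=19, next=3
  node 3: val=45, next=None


Floyd's tortoise (slow, +1) and hare (fast, +2):
  init: slow=0, fast=0
  step 1: slow=1, fast=2
  step 2: fast 2->3->None, no cycle

Cycle: no


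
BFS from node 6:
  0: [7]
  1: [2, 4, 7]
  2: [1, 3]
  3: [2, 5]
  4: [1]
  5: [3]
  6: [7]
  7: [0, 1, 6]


Visit 6, enqueue [7]
Visit 7, enqueue [0, 1]
Visit 0, enqueue []
Visit 1, enqueue [2, 4]
Visit 2, enqueue [3]
Visit 4, enqueue []
Visit 3, enqueue [5]
Visit 5, enqueue []

BFS order: [6, 7, 0, 1, 2, 4, 3, 5]


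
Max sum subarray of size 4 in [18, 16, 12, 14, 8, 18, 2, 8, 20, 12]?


[0:4]: 60
[1:5]: 50
[2:6]: 52
[3:7]: 42
[4:8]: 36
[5:9]: 48
[6:10]: 42

Max: 60 at [0:4]


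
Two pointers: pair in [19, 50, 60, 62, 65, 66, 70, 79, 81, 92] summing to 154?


lo=0(19)+hi=9(92)=111
lo=1(50)+hi=9(92)=142
lo=2(60)+hi=9(92)=152
lo=3(62)+hi=9(92)=154

Yes: 62+92=154


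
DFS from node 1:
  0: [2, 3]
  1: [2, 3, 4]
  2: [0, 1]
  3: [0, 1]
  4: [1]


Visit 1, push [4, 3, 2]
Visit 2, push [0]
Visit 0, push [3]
Visit 3, push []
Visit 4, push []

DFS order: [1, 2, 0, 3, 4]


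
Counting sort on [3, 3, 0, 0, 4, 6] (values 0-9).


Input: [3, 3, 0, 0, 4, 6]
Counts: [2, 0, 0, 2, 1, 0, 1, 0, 0, 0]

Sorted: [0, 0, 3, 3, 4, 6]


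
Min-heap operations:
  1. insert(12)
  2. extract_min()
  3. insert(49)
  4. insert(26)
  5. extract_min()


insert(12) -> [12]
extract_min()->12, []
insert(49) -> [49]
insert(26) -> [26, 49]
extract_min()->26, [49]

Final heap: [49]


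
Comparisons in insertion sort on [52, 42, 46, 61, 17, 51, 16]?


Algorithm: insertion sort
Input: [52, 42, 46, 61, 17, 51, 16]
Sorted: [16, 17, 42, 46, 51, 52, 61]

17


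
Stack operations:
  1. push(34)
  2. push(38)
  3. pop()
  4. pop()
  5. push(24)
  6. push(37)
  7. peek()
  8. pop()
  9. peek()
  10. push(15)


push(34) -> [34]
push(38) -> [34, 38]
pop()->38, [34]
pop()->34, []
push(24) -> [24]
push(37) -> [24, 37]
peek()->37
pop()->37, [24]
peek()->24
push(15) -> [24, 15]

Final stack: [24, 15]


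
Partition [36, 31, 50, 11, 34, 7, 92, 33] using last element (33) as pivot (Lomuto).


Pivot: 33
  31 <= 33: swap -> [31, 36, 50, 11, 34, 7, 92, 33]
  11 <= 33: swap -> [31, 11, 50, 36, 34, 7, 92, 33]
  7 <= 33: swap -> [31, 11, 7, 36, 34, 50, 92, 33]
Place pivot at 3: [31, 11, 7, 33, 34, 50, 92, 36]

Partitioned: [31, 11, 7, 33, 34, 50, 92, 36]


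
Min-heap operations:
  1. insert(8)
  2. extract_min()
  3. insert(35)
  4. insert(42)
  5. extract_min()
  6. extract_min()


insert(8) -> [8]
extract_min()->8, []
insert(35) -> [35]
insert(42) -> [35, 42]
extract_min()->35, [42]
extract_min()->42, []

Final heap: []


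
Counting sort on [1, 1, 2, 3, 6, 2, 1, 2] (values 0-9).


Input: [1, 1, 2, 3, 6, 2, 1, 2]
Counts: [0, 3, 3, 1, 0, 0, 1, 0, 0, 0]

Sorted: [1, 1, 1, 2, 2, 2, 3, 6]


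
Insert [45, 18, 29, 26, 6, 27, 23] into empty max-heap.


Insert 45: [45]
Insert 18: [45, 18]
Insert 29: [45, 18, 29]
Insert 26: [45, 26, 29, 18]
Insert 6: [45, 26, 29, 18, 6]
Insert 27: [45, 26, 29, 18, 6, 27]
Insert 23: [45, 26, 29, 18, 6, 27, 23]

Final heap: [45, 26, 29, 18, 6, 27, 23]


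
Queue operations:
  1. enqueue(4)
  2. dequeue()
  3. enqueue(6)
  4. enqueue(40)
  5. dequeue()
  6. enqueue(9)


enqueue(4) -> [4]
dequeue()->4, []
enqueue(6) -> [6]
enqueue(40) -> [6, 40]
dequeue()->6, [40]
enqueue(9) -> [40, 9]

Final queue: [40, 9]


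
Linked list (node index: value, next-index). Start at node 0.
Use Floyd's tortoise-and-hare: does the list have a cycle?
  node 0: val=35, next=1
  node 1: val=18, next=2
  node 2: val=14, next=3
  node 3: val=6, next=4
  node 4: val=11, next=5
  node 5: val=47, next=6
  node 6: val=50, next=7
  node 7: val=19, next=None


Floyd's tortoise (slow, +1) and hare (fast, +2):
  init: slow=0, fast=0
  step 1: slow=1, fast=2
  step 2: slow=2, fast=4
  step 3: slow=3, fast=6
  step 4: fast 6->7->None, no cycle

Cycle: no


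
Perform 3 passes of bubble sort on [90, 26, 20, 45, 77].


Initial: [90, 26, 20, 45, 77]
Pass 1: [26, 20, 45, 77, 90] (4 swaps)
Pass 2: [20, 26, 45, 77, 90] (1 swaps)
Pass 3: [20, 26, 45, 77, 90] (0 swaps)

After 3 passes: [20, 26, 45, 77, 90]


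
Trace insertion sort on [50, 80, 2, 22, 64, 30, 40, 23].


Initial: [50, 80, 2, 22, 64, 30, 40, 23]
Insert 80: [50, 80, 2, 22, 64, 30, 40, 23]
Insert 2: [2, 50, 80, 22, 64, 30, 40, 23]
Insert 22: [2, 22, 50, 80, 64, 30, 40, 23]
Insert 64: [2, 22, 50, 64, 80, 30, 40, 23]
Insert 30: [2, 22, 30, 50, 64, 80, 40, 23]
Insert 40: [2, 22, 30, 40, 50, 64, 80, 23]
Insert 23: [2, 22, 23, 30, 40, 50, 64, 80]

Sorted: [2, 22, 23, 30, 40, 50, 64, 80]


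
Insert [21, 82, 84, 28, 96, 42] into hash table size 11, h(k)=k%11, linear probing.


Insert 21: h=10 -> slot 10
Insert 82: h=5 -> slot 5
Insert 84: h=7 -> slot 7
Insert 28: h=6 -> slot 6
Insert 96: h=8 -> slot 8
Insert 42: h=9 -> slot 9

Table: [None, None, None, None, None, 82, 28, 84, 96, 42, 21]


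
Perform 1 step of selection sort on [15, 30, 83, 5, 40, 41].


Initial: [15, 30, 83, 5, 40, 41]
Step 1: min=5 at 3
  Swap: [5, 30, 83, 15, 40, 41]

After 1 step: [5, 30, 83, 15, 40, 41]


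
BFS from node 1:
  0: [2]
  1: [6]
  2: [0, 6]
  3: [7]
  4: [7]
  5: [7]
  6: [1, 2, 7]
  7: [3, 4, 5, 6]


Visit 1, enqueue [6]
Visit 6, enqueue [2, 7]
Visit 2, enqueue [0]
Visit 7, enqueue [3, 4, 5]
Visit 0, enqueue []
Visit 3, enqueue []
Visit 4, enqueue []
Visit 5, enqueue []

BFS order: [1, 6, 2, 7, 0, 3, 4, 5]


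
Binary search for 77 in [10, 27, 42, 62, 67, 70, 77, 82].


Step 1: lo=0, hi=7, mid=3, val=62
Step 2: lo=4, hi=7, mid=5, val=70
Step 3: lo=6, hi=7, mid=6, val=77

Found at index 6


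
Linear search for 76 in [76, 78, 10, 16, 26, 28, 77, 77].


i=0: 76==76 found!

Found at 0, 1 comps


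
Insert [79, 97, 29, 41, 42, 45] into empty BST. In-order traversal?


Insert 79: root
Insert 97: R from 79
Insert 29: L from 79
Insert 41: L from 79 -> R from 29
Insert 42: L from 79 -> R from 29 -> R from 41
Insert 45: L from 79 -> R from 29 -> R from 41 -> R from 42

In-order: [29, 41, 42, 45, 79, 97]


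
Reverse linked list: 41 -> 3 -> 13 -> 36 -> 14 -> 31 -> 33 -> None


Step 1: curr=41, set curr.next=prev(None) | reversed so far: 41
Step 2: curr=3, set curr.next=prev(41) | reversed so far: 3 -> 41
Step 3: curr=13, set curr.next=prev(3) | reversed so far: 13 -> 3 -> 41
Step 4: curr=36, set curr.next=prev(13) | reversed so far: 36 -> 13 -> 3 -> 41
Step 5: curr=14, set curr.next=prev(36) | reversed so far: 14 -> 36 -> 13 -> 3 -> 41
Step 6: curr=31, set curr.next=prev(14) | reversed so far: 31 -> 14 -> 36 -> 13 -> 3 -> 41
Step 7: curr=33, set curr.next=prev(31) | reversed so far: 33 -> 31 -> 14 -> 36 -> 13 -> 3 -> 41

33 -> 31 -> 14 -> 36 -> 13 -> 3 -> 41 -> None
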